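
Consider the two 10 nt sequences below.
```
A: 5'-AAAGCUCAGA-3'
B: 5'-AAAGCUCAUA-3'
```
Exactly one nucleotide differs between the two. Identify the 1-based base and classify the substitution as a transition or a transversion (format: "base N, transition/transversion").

base 9, transversion

Base 9 changes G→U. G is a purine and U is a pyrimidine, so this is a transversion.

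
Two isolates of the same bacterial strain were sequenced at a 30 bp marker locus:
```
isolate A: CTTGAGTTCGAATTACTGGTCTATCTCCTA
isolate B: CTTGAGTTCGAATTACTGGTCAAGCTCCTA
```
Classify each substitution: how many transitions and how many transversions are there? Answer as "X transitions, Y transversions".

Transitions (purine↔purine or pyrimidine↔pyrimidine): none.
Transversions (purine↔pyrimidine): 22 T→A, 24 T→G.

0 transitions, 2 transversions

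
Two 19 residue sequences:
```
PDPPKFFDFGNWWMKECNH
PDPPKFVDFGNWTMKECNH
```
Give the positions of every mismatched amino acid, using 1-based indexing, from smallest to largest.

Scanning 1-based: 7: F/V; 13: W/T.

7, 13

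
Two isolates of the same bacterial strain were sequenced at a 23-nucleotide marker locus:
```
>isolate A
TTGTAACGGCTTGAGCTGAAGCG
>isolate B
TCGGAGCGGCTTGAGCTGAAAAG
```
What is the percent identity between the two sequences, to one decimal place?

Mismatches at positions 2, 4, 6, 21, 22 (1-based): 5 of 23.
Identical positions: 18/23 = 78.26% → 78.3%.

78.3%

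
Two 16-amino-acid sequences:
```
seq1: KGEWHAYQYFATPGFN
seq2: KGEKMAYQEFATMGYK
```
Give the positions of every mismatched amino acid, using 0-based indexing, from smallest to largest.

3, 4, 8, 12, 14, 15

Scanning 0-based: 3: W/K; 4: H/M; 8: Y/E; 12: P/M; 14: F/Y; 15: N/K.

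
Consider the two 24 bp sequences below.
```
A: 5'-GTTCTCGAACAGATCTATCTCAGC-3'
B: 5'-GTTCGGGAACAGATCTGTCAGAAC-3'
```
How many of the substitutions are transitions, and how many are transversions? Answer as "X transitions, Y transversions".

2 transitions, 4 transversions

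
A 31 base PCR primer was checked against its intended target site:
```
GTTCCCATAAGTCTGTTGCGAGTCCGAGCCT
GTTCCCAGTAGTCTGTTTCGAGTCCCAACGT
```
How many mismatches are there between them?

6

Mismatches (1-based): position 8: T→G; position 9: A→T; position 18: G→T; position 26: G→C; position 28: G→A; position 30: C→G.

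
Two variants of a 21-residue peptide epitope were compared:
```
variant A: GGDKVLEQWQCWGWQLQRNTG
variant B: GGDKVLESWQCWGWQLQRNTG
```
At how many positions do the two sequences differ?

Comparing position by position, 1 position differs: 8 (Q/S).

1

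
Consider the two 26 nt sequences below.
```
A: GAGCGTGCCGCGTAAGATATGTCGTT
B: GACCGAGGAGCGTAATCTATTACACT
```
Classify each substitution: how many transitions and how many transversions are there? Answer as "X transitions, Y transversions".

Transitions (purine↔purine or pyrimidine↔pyrimidine): 24 G→A, 25 T→C.
Transversions (purine↔pyrimidine): 3 G→C, 6 T→A, 8 C→G, 9 C→A, 16 G→T, 17 A→C, 21 G→T, 22 T→A.

2 transitions, 8 transversions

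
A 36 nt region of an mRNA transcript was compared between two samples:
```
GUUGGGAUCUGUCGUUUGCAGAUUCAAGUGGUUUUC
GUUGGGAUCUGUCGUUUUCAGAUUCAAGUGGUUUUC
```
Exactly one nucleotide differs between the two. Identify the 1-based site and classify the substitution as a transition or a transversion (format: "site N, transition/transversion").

site 18, transversion

Site 18 changes G→U. G is a purine and U is a pyrimidine, so this is a transversion.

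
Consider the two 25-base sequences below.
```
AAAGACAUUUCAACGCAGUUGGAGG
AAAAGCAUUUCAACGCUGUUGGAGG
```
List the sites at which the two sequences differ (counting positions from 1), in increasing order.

Scanning 1-based: 4: G/A; 5: A/G; 17: A/U.

4, 5, 17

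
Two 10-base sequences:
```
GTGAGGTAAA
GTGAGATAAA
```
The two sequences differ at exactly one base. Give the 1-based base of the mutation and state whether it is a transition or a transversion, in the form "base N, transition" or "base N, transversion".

base 6, transition

Base 6 changes G→A. G is a purine and A is a purine, so this is a transition.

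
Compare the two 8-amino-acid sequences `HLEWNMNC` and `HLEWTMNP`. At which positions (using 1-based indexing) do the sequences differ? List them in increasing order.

5, 8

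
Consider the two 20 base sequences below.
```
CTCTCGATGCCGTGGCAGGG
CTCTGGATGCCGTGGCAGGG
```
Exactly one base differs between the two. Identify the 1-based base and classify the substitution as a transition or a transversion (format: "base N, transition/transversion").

base 5, transversion

The sequences differ only at base 5: C→G (pyrimidine→purine), a transversion.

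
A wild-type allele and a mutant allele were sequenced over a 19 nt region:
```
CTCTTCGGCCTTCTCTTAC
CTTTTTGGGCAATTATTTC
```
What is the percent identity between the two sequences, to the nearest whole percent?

58%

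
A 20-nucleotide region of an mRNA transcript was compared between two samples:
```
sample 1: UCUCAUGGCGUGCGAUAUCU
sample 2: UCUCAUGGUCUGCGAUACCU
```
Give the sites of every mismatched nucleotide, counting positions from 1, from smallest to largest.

Differences at site 9 (C→U), site 10 (G→C), site 18 (U→C).

9, 10, 18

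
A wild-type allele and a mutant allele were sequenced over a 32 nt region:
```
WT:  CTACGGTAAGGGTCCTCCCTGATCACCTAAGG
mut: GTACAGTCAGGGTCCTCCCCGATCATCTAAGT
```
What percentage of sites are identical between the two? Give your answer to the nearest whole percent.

81%

Mismatches at positions 1, 5, 8, 20, 26, 32 (1-based): 6 of 32.
Identical positions: 26/32 = 81.25% → 81%.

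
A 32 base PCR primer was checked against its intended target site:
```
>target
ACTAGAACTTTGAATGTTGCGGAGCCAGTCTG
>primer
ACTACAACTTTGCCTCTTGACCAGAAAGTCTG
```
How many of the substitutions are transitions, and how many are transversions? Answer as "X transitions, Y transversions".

0 transitions, 9 transversions

Transitions (purine↔purine or pyrimidine↔pyrimidine): none.
Transversions (purine↔pyrimidine): 5 G→C, 13 A→C, 14 A→C, 16 G→C, 20 C→A, 21 G→C, 22 G→C, 25 C→A, 26 C→A.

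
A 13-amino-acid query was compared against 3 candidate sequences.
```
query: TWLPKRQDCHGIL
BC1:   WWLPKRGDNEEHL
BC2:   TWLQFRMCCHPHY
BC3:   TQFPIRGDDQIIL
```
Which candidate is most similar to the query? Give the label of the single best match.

BC1 differs at 6 residues; BC2 differs at 7 residues; BC3 differs at 7 residues. The closest is BC1.

BC1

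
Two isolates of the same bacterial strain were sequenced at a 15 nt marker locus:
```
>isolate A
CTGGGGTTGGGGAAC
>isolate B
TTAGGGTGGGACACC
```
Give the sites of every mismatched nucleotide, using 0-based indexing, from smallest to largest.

0, 2, 7, 10, 11, 13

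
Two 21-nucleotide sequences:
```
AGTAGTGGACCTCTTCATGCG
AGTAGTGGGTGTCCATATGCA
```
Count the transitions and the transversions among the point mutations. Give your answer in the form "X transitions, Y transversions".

Transitions (purine↔purine or pyrimidine↔pyrimidine): 9 A→G, 10 C→T, 14 T→C, 16 C→T, 21 G→A.
Transversions (purine↔pyrimidine): 11 C→G, 15 T→A.

5 transitions, 2 transversions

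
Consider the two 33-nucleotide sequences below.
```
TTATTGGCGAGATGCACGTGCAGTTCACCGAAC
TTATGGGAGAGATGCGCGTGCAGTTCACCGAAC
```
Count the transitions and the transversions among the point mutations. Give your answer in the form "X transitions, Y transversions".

1 transition, 2 transversions

Mismatches (1-based):
site 5: T→G (pyrimidine→purine, transversion)
site 8: C→A (pyrimidine→purine, transversion)
site 16: A→G (purine→purine, transition)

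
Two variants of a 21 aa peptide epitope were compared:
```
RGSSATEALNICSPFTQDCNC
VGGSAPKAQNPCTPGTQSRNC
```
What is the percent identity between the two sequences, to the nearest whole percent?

Mismatches at positions 1, 3, 6, 7, 9, 11, 13, 15, 18, 19 (1-based): 10 of 21.
Identical positions: 11/21 = 52.38% → 52%.

52%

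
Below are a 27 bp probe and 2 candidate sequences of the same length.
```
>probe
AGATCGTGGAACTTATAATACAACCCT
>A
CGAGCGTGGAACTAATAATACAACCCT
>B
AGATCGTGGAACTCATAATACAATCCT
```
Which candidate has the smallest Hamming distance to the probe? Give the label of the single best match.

B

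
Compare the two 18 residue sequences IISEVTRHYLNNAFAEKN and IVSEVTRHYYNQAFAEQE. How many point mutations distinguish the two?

5

Comparing position by position, 5 residues differ: 2 (I/V), 10 (L/Y), 12 (N/Q), 17 (K/Q), 18 (N/E).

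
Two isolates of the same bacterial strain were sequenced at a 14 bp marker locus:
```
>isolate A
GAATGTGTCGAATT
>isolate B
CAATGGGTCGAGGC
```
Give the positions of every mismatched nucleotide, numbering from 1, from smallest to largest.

Differences at position 1 (G→C), position 6 (T→G), position 12 (A→G), position 13 (T→G), position 14 (T→C).

1, 6, 12, 13, 14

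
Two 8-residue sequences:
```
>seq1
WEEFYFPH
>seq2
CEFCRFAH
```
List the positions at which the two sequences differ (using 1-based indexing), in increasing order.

1, 3, 4, 5, 7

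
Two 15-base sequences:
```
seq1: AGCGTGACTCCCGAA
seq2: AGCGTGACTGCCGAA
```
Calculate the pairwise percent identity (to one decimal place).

93.3%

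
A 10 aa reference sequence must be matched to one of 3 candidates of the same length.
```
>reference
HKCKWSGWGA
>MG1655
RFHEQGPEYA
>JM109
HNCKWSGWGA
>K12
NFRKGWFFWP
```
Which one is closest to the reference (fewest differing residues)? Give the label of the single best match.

MG1655 differs at 9 residues; JM109 differs at 1 residue; K12 differs at 9 residues. The closest is JM109.

JM109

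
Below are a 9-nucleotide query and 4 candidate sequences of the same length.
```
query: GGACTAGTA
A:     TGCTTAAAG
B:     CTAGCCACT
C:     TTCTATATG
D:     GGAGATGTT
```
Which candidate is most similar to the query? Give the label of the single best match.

Hamming distances to query — A: 6; B: 8; C: 8; D: 4.
Smallest is D with 4 mismatches.

D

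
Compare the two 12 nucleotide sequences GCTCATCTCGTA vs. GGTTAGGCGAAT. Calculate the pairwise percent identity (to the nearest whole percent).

Mismatches at positions 2, 4, 6, 7, 8, 9, 10, 11, 12 (1-based): 9 of 12.
Identical positions: 3/12 = 25% → 25%.

25%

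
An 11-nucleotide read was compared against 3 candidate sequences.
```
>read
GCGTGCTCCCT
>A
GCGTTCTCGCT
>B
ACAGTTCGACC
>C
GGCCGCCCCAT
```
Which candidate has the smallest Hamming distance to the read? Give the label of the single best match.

Hamming distances to read — A: 2; B: 9; C: 5.
Smallest is A with 2 mismatches.

A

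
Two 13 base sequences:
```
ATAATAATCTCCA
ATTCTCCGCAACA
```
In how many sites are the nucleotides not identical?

7

Comparing position by position, 7 sites differ: 3 (A/T), 4 (A/C), 6 (A/C), 7 (A/C), 8 (T/G), 10 (T/A), 11 (C/A).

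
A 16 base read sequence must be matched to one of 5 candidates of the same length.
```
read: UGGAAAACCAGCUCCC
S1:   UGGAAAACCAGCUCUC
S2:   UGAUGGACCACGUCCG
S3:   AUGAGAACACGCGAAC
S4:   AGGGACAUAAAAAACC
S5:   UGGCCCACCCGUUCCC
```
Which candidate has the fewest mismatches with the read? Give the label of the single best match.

S1 differs at 1 site; S2 differs at 7 sites; S3 differs at 8 sites; S4 differs at 9 sites; S5 differs at 5 sites. The closest is S1.

S1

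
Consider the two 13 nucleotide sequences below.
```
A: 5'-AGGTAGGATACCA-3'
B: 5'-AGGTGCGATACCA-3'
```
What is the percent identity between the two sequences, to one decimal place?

2 positions differ (5, 6), so 11 of 13 match: 11/13 = 84.62%.

84.6%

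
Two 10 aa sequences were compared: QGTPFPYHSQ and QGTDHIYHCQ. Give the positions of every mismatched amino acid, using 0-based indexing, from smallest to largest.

3, 4, 5, 8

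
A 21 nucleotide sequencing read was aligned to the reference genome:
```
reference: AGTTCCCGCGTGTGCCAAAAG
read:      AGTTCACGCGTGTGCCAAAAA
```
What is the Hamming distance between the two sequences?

Comparing position by position, 2 bases differ: 6 (C/A), 21 (G/A).

2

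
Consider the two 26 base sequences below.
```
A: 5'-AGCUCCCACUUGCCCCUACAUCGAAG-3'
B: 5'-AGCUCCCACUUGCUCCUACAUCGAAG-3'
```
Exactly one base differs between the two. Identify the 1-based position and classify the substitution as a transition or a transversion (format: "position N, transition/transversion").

Position 14 changes C→U. C is a pyrimidine and U is a pyrimidine, so this is a transition.

position 14, transition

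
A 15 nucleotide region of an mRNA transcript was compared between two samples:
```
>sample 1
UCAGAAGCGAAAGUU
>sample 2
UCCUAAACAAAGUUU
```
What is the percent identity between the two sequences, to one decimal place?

6 positions differ (3, 4, 7, 9, 12, 13), so 9 of 15 match: 9/15 = 60%.

60.0%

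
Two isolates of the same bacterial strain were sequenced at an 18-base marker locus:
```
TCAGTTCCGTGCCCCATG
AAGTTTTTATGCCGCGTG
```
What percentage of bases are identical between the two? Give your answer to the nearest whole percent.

Mismatches at positions 1, 2, 3, 4, 7, 8, 9, 14, 16 (1-based): 9 of 18.
Identical positions: 9/18 = 50% → 50%.

50%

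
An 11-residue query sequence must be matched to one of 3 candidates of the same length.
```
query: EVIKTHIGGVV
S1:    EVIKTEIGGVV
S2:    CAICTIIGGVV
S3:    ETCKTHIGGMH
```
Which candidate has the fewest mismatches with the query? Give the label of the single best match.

S1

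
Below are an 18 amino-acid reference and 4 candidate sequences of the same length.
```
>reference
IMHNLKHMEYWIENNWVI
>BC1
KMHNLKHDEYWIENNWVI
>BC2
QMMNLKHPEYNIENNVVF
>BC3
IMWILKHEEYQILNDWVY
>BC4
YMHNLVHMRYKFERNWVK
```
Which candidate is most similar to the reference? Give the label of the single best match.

BC1 differs at 2 residues; BC2 differs at 6 residues; BC3 differs at 7 residues; BC4 differs at 7 residues. The closest is BC1.

BC1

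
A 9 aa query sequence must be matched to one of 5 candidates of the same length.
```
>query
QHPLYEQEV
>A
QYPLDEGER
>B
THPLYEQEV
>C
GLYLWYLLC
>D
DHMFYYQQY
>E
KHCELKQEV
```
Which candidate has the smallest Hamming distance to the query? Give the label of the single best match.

B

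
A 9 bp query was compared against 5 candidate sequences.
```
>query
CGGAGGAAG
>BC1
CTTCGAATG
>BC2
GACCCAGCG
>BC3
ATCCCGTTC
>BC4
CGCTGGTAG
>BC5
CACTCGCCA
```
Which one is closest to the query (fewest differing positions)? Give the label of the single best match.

Hamming distances to query — BC1: 5; BC2: 8; BC3: 8; BC4: 3; BC5: 7.
Smallest is BC4 with 3 mismatches.

BC4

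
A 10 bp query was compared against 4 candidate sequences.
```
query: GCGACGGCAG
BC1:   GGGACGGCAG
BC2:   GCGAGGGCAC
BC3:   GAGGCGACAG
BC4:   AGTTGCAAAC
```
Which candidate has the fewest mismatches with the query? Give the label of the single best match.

Hamming distances to query — BC1: 1; BC2: 2; BC3: 3; BC4: 9.
Smallest is BC1 with 1 mismatch.

BC1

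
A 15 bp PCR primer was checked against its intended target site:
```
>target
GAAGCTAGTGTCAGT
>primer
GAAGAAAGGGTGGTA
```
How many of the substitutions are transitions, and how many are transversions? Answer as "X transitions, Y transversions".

Transitions (purine↔purine or pyrimidine↔pyrimidine): 13 A→G.
Transversions (purine↔pyrimidine): 5 C→A, 6 T→A, 9 T→G, 12 C→G, 14 G→T, 15 T→A.

1 transition, 6 transversions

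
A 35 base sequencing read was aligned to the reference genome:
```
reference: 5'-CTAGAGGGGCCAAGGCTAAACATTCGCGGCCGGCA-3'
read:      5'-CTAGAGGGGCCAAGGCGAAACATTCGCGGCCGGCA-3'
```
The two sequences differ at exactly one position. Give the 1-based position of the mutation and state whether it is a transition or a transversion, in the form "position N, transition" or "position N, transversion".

position 17, transversion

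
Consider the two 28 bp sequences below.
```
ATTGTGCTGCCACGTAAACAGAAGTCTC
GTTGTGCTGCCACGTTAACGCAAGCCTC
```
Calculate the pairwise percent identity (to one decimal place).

82.1%

Mismatches at positions 1, 16, 20, 21, 25 (1-based): 5 of 28.
Identical positions: 23/28 = 82.14% → 82.1%.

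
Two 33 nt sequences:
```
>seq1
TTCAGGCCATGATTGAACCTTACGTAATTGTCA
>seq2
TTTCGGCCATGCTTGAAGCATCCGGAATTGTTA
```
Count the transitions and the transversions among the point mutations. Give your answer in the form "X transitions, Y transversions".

2 transitions, 6 transversions

Transitions (purine↔purine or pyrimidine↔pyrimidine): 3 C→T, 32 C→T.
Transversions (purine↔pyrimidine): 4 A→C, 12 A→C, 18 C→G, 20 T→A, 22 A→C, 25 T→G.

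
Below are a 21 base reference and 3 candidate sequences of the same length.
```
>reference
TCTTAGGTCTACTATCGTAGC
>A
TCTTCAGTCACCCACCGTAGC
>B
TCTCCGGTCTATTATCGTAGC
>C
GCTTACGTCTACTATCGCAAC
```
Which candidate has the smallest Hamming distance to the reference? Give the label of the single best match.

B

Hamming distances to reference — A: 6; B: 3; C: 4.
Smallest is B with 3 mismatches.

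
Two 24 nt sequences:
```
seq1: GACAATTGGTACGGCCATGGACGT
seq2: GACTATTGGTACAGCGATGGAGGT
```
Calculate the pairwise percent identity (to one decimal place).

Mismatches at positions 4, 13, 16, 22 (1-based): 4 of 24.
Identical positions: 20/24 = 83.33% → 83.3%.

83.3%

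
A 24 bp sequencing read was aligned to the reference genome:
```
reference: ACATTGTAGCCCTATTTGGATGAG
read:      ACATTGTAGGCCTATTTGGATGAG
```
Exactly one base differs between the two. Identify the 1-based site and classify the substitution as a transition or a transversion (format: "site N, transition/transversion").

The sequences differ only at site 10: C→G (pyrimidine→purine), a transversion.

site 10, transversion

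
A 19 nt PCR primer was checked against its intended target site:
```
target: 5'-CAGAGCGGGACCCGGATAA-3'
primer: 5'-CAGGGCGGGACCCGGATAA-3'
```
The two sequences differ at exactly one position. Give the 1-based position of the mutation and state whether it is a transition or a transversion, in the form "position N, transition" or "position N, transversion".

position 4, transition

Position 4 changes A→G. A is a purine and G is a purine, so this is a transition.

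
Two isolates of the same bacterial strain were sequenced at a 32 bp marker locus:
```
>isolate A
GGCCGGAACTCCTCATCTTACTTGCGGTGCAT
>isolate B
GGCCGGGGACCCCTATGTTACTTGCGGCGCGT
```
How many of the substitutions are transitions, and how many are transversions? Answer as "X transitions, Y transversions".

7 transitions, 2 transversions

Mismatches (1-based):
site 7: A→G (purine→purine, transition)
site 8: A→G (purine→purine, transition)
site 9: C→A (pyrimidine→purine, transversion)
site 10: T→C (pyrimidine→pyrimidine, transition)
site 13: T→C (pyrimidine→pyrimidine, transition)
site 14: C→T (pyrimidine→pyrimidine, transition)
site 17: C→G (pyrimidine→purine, transversion)
site 28: T→C (pyrimidine→pyrimidine, transition)
site 31: A→G (purine→purine, transition)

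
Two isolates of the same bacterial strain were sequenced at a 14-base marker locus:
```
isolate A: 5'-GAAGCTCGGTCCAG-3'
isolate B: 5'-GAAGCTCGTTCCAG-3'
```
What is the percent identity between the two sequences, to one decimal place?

92.9%

Mismatch at position 9 (1-based): 1 of 14.
Identical positions: 13/14 = 92.86% → 92.9%.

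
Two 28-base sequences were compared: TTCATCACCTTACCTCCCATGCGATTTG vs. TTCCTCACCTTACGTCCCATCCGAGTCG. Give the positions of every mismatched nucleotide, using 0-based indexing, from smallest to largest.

Scanning 0-based: 3: A/C; 13: C/G; 20: G/C; 24: T/G; 26: T/C.

3, 13, 20, 24, 26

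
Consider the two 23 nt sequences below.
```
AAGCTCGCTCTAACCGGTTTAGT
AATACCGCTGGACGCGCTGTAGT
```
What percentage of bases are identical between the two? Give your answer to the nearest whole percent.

61%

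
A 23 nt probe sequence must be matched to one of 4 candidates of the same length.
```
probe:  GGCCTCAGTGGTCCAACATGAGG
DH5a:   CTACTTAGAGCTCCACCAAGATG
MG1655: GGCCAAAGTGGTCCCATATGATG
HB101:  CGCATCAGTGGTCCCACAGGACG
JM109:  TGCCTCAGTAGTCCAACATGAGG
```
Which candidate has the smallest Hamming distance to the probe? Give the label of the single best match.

JM109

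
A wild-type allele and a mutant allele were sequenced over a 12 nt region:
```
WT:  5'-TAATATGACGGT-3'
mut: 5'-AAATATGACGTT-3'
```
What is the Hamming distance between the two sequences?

2

Mismatches (1-based): position 1: T→A; position 11: G→T.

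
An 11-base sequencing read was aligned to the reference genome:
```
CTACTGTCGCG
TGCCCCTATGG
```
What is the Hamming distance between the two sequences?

8

Comparing position by position, 8 positions differ: 1 (C/T), 2 (T/G), 3 (A/C), 5 (T/C), 6 (G/C), 8 (C/A), 9 (G/T), 10 (C/G).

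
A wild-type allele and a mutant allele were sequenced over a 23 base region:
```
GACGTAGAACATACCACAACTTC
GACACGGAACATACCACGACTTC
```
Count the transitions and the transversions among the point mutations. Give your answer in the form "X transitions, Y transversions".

Mismatches (1-based):
base 4: G→A (purine→purine, transition)
base 5: T→C (pyrimidine→pyrimidine, transition)
base 6: A→G (purine→purine, transition)
base 18: A→G (purine→purine, transition)

4 transitions, 0 transversions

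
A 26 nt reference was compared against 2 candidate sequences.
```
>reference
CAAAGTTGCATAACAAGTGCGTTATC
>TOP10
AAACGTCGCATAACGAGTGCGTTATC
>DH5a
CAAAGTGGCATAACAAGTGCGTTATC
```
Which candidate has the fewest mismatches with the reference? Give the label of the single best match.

DH5a

TOP10 differs at 4 sites; DH5a differs at 1 site. The closest is DH5a.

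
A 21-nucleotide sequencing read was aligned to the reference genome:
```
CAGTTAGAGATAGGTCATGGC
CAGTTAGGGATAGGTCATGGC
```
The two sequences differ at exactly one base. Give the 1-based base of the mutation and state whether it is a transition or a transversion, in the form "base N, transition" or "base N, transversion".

The sequences differ only at base 8: A→G (purine→purine), a transition.

base 8, transition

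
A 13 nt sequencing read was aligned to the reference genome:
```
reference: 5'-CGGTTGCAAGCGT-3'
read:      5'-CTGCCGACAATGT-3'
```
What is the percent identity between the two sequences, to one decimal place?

7 positions differ (2, 4, 5, 7, 8, 10, 11), so 6 of 13 match: 6/13 = 46.15%.

46.2%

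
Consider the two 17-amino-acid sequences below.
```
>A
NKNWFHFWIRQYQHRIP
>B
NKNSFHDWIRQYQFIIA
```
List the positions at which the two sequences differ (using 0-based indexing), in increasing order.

3, 6, 13, 14, 16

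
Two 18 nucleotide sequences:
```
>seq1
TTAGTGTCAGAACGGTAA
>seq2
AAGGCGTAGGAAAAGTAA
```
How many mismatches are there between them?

8

Comparing position by position, 8 sites differ: 1 (T/A), 2 (T/A), 3 (A/G), 5 (T/C), 8 (C/A), 9 (A/G), 13 (C/A), 14 (G/A).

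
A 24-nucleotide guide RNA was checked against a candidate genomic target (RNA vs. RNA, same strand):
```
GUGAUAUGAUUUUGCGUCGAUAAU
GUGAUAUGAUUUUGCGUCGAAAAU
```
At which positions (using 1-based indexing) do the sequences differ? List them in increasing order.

21

Scanning 1-based: 21: U/A.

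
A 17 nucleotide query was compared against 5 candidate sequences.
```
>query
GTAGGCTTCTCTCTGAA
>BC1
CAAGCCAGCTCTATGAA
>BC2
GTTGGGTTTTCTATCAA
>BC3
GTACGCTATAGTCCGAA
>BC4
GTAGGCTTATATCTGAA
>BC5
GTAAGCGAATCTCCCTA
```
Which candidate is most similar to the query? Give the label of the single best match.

BC1 differs at 6 bases; BC2 differs at 5 bases; BC3 differs at 6 bases; BC4 differs at 2 bases; BC5 differs at 7 bases. The closest is BC4.

BC4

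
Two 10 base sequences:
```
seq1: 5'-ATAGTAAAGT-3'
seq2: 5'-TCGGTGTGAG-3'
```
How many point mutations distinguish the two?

8

Comparing position by position, 8 bases differ: 1 (A/T), 2 (T/C), 3 (A/G), 6 (A/G), 7 (A/T), 8 (A/G), 9 (G/A), 10 (T/G).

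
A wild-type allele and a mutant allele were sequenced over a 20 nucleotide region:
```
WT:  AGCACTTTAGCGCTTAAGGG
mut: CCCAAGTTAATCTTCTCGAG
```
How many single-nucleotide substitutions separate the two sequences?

The sequences differ at sites 1, 2, 5, 6, 10, 11, 12, 13, 15, 16, 17, 19 (1-based) — 12 in total.

12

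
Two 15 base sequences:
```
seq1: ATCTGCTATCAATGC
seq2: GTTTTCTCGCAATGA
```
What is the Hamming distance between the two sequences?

Comparing position by position, 6 positions differ: 1 (A/G), 3 (C/T), 5 (G/T), 8 (A/C), 9 (T/G), 15 (C/A).

6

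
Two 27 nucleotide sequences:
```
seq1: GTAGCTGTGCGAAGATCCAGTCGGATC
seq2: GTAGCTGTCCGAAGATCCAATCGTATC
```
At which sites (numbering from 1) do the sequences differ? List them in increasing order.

Scanning 1-based: 9: G/C; 20: G/A; 24: G/T.

9, 20, 24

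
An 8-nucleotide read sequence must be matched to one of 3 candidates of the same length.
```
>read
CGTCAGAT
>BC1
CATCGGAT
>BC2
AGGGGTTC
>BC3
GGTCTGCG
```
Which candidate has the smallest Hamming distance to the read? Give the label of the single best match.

BC1

Hamming distances to read — BC1: 2; BC2: 7; BC3: 4.
Smallest is BC1 with 2 mismatches.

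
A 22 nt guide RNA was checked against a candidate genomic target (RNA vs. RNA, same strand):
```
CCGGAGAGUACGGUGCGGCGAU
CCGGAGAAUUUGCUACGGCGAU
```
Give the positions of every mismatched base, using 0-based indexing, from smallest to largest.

Differences at position 7 (G→A), position 9 (A→U), position 10 (C→U), position 12 (G→C), position 14 (G→A).

7, 9, 10, 12, 14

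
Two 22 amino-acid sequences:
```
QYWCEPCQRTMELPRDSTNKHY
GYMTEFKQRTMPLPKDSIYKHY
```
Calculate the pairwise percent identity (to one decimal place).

59.1%

9 positions differ (1, 3, 4, 6, 7, 12, 15, 18, 19), so 13 of 22 match: 13/22 = 59.09%.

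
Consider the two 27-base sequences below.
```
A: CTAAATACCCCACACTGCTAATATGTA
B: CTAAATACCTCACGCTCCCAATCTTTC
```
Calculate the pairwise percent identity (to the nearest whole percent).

7 positions differ (10, 14, 17, 19, 23, 25, 27), so 20 of 27 match: 20/27 = 74.07%.

74%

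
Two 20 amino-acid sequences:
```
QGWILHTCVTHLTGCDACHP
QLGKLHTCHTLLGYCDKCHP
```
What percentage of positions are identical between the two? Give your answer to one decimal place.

Mismatches at positions 2, 3, 4, 9, 11, 13, 14, 17 (1-based): 8 of 20.
Identical positions: 12/20 = 60% → 60.0%.

60.0%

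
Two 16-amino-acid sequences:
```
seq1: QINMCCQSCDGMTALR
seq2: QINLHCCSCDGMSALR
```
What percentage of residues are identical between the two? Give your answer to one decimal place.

4 positions differ (4, 5, 7, 13), so 12 of 16 match: 12/16 = 75%.

75.0%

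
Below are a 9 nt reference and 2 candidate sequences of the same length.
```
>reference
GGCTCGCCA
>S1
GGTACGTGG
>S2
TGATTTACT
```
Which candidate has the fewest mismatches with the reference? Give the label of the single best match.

Hamming distances to reference — S1: 5; S2: 6.
Smallest is S1 with 5 mismatches.

S1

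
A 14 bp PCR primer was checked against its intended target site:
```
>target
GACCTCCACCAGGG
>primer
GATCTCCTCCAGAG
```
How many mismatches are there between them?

3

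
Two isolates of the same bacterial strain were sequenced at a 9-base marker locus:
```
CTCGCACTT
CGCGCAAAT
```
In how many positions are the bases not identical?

3

Comparing position by position, 3 positions differ: 2 (T/G), 7 (C/A), 8 (T/A).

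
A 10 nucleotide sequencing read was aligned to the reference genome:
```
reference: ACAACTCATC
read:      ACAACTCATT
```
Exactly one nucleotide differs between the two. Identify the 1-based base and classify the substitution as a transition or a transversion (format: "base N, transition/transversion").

Base 10 changes C→T. C is a pyrimidine and T is a pyrimidine, so this is a transition.

base 10, transition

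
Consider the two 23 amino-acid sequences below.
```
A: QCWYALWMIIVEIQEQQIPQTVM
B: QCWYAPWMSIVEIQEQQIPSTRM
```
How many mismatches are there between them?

4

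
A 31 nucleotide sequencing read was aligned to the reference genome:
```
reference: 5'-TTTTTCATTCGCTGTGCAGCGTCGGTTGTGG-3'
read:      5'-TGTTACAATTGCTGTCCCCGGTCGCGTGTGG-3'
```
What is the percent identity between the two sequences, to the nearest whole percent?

10 positions differ (2, 5, 8, 10, 16, 18, 19, 20, 25, 26), so 21 of 31 match: 21/31 = 67.74%.

68%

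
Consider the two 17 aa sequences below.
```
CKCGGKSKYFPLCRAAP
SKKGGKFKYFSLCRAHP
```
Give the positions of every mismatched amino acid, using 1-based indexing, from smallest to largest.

1, 3, 7, 11, 16

Differences at position 1 (C→S), position 3 (C→K), position 7 (S→F), position 11 (P→S), position 16 (A→H).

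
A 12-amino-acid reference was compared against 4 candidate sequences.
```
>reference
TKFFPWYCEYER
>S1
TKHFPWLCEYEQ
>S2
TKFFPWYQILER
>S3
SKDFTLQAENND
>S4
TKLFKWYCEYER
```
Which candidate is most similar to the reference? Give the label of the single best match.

Hamming distances to reference — S1: 3; S2: 3; S3: 9; S4: 2.
Smallest is S4 with 2 mismatches.

S4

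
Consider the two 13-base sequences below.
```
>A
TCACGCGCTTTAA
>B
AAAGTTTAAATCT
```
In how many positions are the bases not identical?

11

The sequences differ at positions 1, 2, 4, 5, 6, 7, 8, 9, 10, 12, 13 (1-based) — 11 in total.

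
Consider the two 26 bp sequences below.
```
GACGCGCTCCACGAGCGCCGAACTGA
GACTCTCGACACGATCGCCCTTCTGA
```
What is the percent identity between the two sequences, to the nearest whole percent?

8 positions differ (4, 6, 8, 9, 15, 20, 21, 22), so 18 of 26 match: 18/26 = 69.23%.

69%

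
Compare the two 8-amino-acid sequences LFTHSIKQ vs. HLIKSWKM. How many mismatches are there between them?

The sequences differ at positions 1, 2, 3, 4, 6, 8 (1-based) — 6 in total.

6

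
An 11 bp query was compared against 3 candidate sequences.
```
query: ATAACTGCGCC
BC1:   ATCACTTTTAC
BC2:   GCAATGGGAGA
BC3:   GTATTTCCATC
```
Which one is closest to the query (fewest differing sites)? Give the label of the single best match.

Hamming distances to query — BC1: 5; BC2: 8; BC3: 6.
Smallest is BC1 with 5 mismatches.

BC1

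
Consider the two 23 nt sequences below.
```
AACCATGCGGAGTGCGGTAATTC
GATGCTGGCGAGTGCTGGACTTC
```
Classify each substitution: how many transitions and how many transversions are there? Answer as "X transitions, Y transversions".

2 transitions, 7 transversions

Transitions (purine↔purine or pyrimidine↔pyrimidine): 1 A→G, 3 C→T.
Transversions (purine↔pyrimidine): 4 C→G, 5 A→C, 8 C→G, 9 G→C, 16 G→T, 18 T→G, 20 A→C.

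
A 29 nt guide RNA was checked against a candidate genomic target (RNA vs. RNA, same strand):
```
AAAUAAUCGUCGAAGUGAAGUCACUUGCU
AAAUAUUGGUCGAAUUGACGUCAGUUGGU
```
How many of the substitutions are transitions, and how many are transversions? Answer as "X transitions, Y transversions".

0 transitions, 6 transversions

Transitions (purine↔purine or pyrimidine↔pyrimidine): none.
Transversions (purine↔pyrimidine): 6 A→U, 8 C→G, 15 G→U, 19 A→C, 24 C→G, 28 C→G.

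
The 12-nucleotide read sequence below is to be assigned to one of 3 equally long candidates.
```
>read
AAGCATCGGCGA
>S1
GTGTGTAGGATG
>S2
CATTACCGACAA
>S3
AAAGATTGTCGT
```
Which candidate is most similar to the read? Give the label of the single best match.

S3

S1 differs at 8 bases; S2 differs at 6 bases; S3 differs at 5 bases. The closest is S3.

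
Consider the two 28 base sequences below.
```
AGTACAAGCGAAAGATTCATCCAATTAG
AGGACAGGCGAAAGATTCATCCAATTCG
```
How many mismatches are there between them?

The sequences differ at positions 3, 7, 27 (1-based) — 3 in total.

3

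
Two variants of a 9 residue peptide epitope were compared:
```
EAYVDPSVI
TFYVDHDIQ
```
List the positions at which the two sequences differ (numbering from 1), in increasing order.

Differences at position 1 (E→T), position 2 (A→F), position 6 (P→H), position 7 (S→D), position 8 (V→I), position 9 (I→Q).

1, 2, 6, 7, 8, 9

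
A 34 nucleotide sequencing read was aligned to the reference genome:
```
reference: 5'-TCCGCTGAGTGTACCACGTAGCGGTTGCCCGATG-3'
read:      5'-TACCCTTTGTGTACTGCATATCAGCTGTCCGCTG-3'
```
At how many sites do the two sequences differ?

Comparing position by position, 12 sites differ: 2 (C/A), 4 (G/C), 7 (G/T), 8 (A/T), 15 (C/T), 16 (A/G), 18 (G/A), 21 (G/T), 23 (G/A), 25 (T/C), 28 (C/T), 32 (A/C).

12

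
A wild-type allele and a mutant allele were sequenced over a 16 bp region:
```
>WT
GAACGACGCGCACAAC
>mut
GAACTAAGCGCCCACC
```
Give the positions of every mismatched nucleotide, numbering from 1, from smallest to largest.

5, 7, 12, 15

Differences at position 5 (G→T), position 7 (C→A), position 12 (A→C), position 15 (A→C).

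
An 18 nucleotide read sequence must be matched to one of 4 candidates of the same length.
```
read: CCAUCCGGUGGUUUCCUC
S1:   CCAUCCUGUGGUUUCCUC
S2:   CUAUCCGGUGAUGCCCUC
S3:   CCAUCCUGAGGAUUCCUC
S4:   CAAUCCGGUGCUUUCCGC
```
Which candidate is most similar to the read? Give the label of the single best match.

S1 differs at 1 position; S2 differs at 4 positions; S3 differs at 3 positions; S4 differs at 3 positions. The closest is S1.

S1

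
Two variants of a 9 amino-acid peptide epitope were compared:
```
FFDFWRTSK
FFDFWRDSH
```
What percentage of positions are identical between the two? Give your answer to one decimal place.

77.8%

Mismatches at positions 7, 9 (1-based): 2 of 9.
Identical positions: 7/9 = 77.78% → 77.8%.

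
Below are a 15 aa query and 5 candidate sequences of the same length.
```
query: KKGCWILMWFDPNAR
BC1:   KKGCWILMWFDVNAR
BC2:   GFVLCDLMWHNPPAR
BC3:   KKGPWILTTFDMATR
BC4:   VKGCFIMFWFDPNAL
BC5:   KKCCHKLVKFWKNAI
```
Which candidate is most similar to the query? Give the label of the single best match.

BC1 differs at 1 residue; BC2 differs at 9 residues; BC3 differs at 6 residues; BC4 differs at 5 residues; BC5 differs at 8 residues. The closest is BC1.

BC1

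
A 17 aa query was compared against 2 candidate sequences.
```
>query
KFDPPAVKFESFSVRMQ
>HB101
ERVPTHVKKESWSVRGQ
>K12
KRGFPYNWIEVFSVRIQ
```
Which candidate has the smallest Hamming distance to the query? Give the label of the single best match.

HB101

Hamming distances to query — HB101: 8; K12: 9.
Smallest is HB101 with 8 mismatches.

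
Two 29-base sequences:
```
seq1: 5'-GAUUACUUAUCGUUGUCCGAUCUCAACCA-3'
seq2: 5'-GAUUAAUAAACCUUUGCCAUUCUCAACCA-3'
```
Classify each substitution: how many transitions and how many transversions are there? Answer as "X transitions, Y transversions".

1 transition, 7 transversions

Mismatches (1-based):
base 6: C→A (pyrimidine→purine, transversion)
base 8: U→A (pyrimidine→purine, transversion)
base 10: U→A (pyrimidine→purine, transversion)
base 12: G→C (purine→pyrimidine, transversion)
base 15: G→U (purine→pyrimidine, transversion)
base 16: U→G (pyrimidine→purine, transversion)
base 19: G→A (purine→purine, transition)
base 20: A→U (purine→pyrimidine, transversion)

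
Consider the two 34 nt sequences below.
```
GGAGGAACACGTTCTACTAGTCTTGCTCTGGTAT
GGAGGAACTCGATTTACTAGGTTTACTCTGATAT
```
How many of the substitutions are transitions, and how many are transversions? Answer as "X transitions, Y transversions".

Mismatches (1-based):
base 9: A→T (purine→pyrimidine, transversion)
base 12: T→A (pyrimidine→purine, transversion)
base 14: C→T (pyrimidine→pyrimidine, transition)
base 21: T→G (pyrimidine→purine, transversion)
base 22: C→T (pyrimidine→pyrimidine, transition)
base 25: G→A (purine→purine, transition)
base 31: G→A (purine→purine, transition)

4 transitions, 3 transversions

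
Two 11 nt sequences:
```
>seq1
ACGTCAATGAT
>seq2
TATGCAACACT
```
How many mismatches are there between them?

7

The sequences differ at positions 1, 2, 3, 4, 8, 9, 10 (1-based) — 7 in total.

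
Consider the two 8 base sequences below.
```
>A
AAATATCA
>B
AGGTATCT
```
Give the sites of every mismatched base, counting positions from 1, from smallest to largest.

Scanning 1-based: 2: A/G; 3: A/G; 8: A/T.

2, 3, 8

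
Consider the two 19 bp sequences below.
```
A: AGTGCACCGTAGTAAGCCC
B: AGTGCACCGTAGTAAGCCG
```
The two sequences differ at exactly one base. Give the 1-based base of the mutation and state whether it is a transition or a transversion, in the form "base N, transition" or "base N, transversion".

base 19, transversion

Base 19 changes C→G. C is a pyrimidine and G is a purine, so this is a transversion.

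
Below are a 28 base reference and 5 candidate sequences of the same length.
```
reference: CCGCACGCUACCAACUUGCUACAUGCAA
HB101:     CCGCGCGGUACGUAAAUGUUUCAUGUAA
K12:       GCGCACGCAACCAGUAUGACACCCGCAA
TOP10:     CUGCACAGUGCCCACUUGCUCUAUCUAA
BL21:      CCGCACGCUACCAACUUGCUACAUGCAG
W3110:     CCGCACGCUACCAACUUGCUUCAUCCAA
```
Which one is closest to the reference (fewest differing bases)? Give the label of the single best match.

BL21

HB101 differs at 9 bases; K12 differs at 9 bases; TOP10 differs at 9 bases; BL21 differs at 1 base; W3110 differs at 2 bases. The closest is BL21.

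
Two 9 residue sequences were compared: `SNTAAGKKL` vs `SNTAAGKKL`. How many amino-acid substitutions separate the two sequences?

No positions differ; the sequences are identical.

0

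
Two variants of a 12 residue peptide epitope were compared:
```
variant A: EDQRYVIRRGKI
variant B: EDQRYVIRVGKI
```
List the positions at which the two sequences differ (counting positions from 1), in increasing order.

9

Differences at position 9 (R→V).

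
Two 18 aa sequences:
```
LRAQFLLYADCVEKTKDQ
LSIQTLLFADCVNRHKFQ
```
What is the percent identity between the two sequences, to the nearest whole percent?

56%

8 positions differ (2, 3, 5, 8, 13, 14, 15, 17), so 10 of 18 match: 10/18 = 55.56%.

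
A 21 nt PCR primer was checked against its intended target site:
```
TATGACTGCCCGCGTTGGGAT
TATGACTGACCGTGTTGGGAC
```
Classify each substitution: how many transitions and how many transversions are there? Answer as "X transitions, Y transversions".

Mismatches (1-based):
base 9: C→A (pyrimidine→purine, transversion)
base 13: C→T (pyrimidine→pyrimidine, transition)
base 21: T→C (pyrimidine→pyrimidine, transition)

2 transitions, 1 transversion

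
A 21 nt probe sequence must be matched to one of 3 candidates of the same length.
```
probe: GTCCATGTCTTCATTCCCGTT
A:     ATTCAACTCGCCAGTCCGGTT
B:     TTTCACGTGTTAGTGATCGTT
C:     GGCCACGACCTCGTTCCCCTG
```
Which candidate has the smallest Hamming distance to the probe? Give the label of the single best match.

C

Hamming distances to probe — A: 8; B: 9; C: 7.
Smallest is C with 7 mismatches.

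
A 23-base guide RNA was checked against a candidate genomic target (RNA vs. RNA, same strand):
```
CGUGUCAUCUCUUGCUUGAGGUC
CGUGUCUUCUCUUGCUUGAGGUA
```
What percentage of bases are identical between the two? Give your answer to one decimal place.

2 positions differ (7, 23), so 21 of 23 match: 21/23 = 91.3%.

91.3%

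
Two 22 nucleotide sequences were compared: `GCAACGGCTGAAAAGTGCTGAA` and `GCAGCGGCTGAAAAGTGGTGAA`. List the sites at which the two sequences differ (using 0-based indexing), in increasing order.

Scanning 0-based: 3: A/G; 17: C/G.

3, 17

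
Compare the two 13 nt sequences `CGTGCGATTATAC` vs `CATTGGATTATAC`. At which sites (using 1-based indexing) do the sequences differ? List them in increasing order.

2, 4, 5

Differences at site 2 (G→A), site 4 (G→T), site 5 (C→G).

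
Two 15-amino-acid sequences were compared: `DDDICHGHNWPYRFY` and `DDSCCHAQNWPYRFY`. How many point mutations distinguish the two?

The sequences differ at positions 3, 4, 7, 8 (1-based) — 4 in total.

4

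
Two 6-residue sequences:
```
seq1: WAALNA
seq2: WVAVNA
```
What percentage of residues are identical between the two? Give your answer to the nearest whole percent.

67%

Mismatches at positions 2, 4 (1-based): 2 of 6.
Identical positions: 4/6 = 66.67% → 67%.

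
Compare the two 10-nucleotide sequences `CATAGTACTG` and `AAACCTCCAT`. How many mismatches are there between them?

7

Comparing position by position, 7 positions differ: 1 (C/A), 3 (T/A), 4 (A/C), 5 (G/C), 7 (A/C), 9 (T/A), 10 (G/T).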